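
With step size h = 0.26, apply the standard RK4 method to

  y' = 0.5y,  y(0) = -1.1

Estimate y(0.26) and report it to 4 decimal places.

-1.2527

RK4: k1 = f(x_n, y_n); k2 = f(x_n + h/2, y_n + (h/2)·k1); k3 = f(x_n + h/2, y_n + (h/2)·k2); k4 = f(x_n + h, y_n + h·k3); y_{n+1} = y_n + (h/6)·(k1 + 2k2 + 2k3 + k4).
x=0.000000, y=-1.100000:
  k1 = f(0.000000, -1.100000) = -0.550000
  k2 = f(0.130000, -1.171500) = -0.585750
  k3 = f(0.130000, -1.176148) = -0.588074
  k4 = f(0.260000, -1.252899) = -0.626450
  y ← -1.100000 + (0.26/6)·(k1 + 2k2 + 2k3 + k4) = -1.252711
y(0.26) ≈ -1.2527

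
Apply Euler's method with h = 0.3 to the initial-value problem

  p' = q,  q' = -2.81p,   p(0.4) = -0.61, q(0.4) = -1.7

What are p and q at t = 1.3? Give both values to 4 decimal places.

Euler on (p,q): p_{n+1} = p_n + h·p', q_{n+1} = q_n + h·q'.
0.400000: (-0.610000, -1.700000); f=(-1.700000, 1.714100) → (-1.120000, -1.185770)
0.700000: (-1.120000, -1.185770); f=(-1.185770, 3.147200) → (-1.475731, -0.241610)
1.000000: (-1.475731, -0.241610); f=(-0.241610, 4.146804) → (-1.548214, 1.002431)
(p(1.3), q(1.3)) ≈ (-1.5482, 1.0024)

-1.5482, 1.0024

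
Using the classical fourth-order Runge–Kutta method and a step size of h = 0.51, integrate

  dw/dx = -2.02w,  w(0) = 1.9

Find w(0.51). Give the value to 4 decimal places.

0.6938

RK4: k1 = f(x_n, w_n); k2 = f(x_n + h/2, w_n + (h/2)·k1); k3 = f(x_n + h/2, w_n + (h/2)·k2); k4 = f(x_n + h, w_n + h·k3); w_{n+1} = w_n + (h/6)·(k1 + 2k2 + 2k3 + k4).
x=0.000000, w=1.900000:
  k1 = f(0.000000, 1.900000) = -3.838000
  k2 = f(0.255000, 0.921310) = -1.861046
  k3 = f(0.255000, 1.425433) = -2.879375
  k4 = f(0.510000, 0.431519) = -0.871668
  w ← 1.900000 + (0.51/6)·(k1 + 2k2 + 2k3 + k4) = 0.693807
w(0.51) ≈ 0.6938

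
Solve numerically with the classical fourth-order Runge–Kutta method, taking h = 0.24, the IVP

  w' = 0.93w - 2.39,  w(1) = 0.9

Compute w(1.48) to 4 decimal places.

RK4: k1 = f(t_n, w_n); k2 = f(t_n + h/2, w_n + (h/2)·k1); k3 = f(t_n + h/2, w_n + (h/2)·k2); k4 = f(t_n + h, w_n + h·k3); w_{n+1} = w_n + (h/6)·(k1 + 2k2 + 2k3 + k4).
t=1.000000, w=0.900000:
  k1 = f(1.000000, 0.900000) = -1.553000
  k2 = f(1.120000, 0.713640) = -1.726315
  k3 = f(1.120000, 0.692842) = -1.745657
  k4 = f(1.240000, 0.481042) = -1.942631
  w ← 0.900000 + (0.24/6)·(k1 + 2k2 + 2k3 + k4) = 0.482417
t=1.240000, w=0.482417:
  k1 = f(1.240000, 0.482417) = -1.941352
  k2 = f(1.360000, 0.249455) = -2.158007
  k3 = f(1.360000, 0.223456) = -2.182186
  k4 = f(1.480000, -0.041308) = -2.428416
  w ← 0.482417 + (0.24/6)·(k1 + 2k2 + 2k3 + k4) = -0.039589
w(1.48) ≈ -0.0396

-0.0396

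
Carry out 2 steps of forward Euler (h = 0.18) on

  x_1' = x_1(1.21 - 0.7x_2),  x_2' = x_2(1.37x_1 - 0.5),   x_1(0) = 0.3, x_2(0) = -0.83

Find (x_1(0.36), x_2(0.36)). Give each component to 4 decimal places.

0.5239, -0.8231

Euler on (x_1,x_2): x_1_{n+1} = x_1_n + h·x_1', x_2_{n+1} = x_2_n + h·x_2'.
0.000000: (0.300000, -0.830000); f=(0.537300, 0.073870) → (0.396714, -0.816703)
0.180000: (0.396714, -0.816703); f=(0.706822, -0.035525) → (0.523942, -0.823098)
(x_1(0.36), x_2(0.36)) ≈ (0.5239, -0.8231)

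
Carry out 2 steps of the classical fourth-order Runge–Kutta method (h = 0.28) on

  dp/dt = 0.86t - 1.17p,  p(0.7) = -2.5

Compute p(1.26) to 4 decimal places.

RK4: k1 = f(t_n, p_n); k2 = f(t_n + h/2, p_n + (h/2)·k1); k3 = f(t_n + h/2, p_n + (h/2)·k2); k4 = f(t_n + h, p_n + h·k3); p_{n+1} = p_n + (h/6)·(k1 + 2k2 + 2k3 + k4).
t=0.700000, p=-2.500000:
  k1 = f(0.700000, -2.500000) = 3.527000
  k2 = f(0.840000, -2.006220) = 3.069677
  k3 = f(0.840000, -2.070245) = 3.144587
  k4 = f(0.980000, -1.619516) = 2.737633
  p ← -2.500000 + (0.28/6)·(k1 + 2k2 + 2k3 + k4) = -1.627652
t=0.980000, p=-1.627652:
  k1 = f(0.980000, -1.627652) = 2.747153
  k2 = f(1.120000, -1.243051) = 2.417570
  k3 = f(1.120000, -1.289193) = 2.471555
  k4 = f(1.260000, -0.935617) = 2.178272
  p ← -1.627652 + (0.28/6)·(k1 + 2k2 + 2k3 + k4) = -0.941481
p(1.26) ≈ -0.9415

-0.9415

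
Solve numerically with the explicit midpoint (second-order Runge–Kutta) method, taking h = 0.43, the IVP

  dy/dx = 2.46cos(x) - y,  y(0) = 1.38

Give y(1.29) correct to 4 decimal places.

Midpoint: k1 = f(x_n, y_n); k2 = f(x_n + h/2, y_n + (h/2)·k1); y_{n+1} = y_n + h·k2.
x=0.000000, y=1.380000:
  k1 = f(0.000000, 1.380000) = 1.080000
  k2 = f(0.215000, 1.612200) = 0.791162
  y ← 1.380000 + 0.43·0.791162 = 1.720200
x=0.430000, y=1.720200:
  k1 = f(0.430000, 1.720200) = 0.515856
  k2 = f(0.645000, 1.831109) = 0.134677
  y ← 1.720200 + 0.43·0.134677 = 1.778111
x=0.860000, y=1.778111:
  k1 = f(0.860000, 1.778111) = -0.173114
  k2 = f(1.075000, 1.740891) = -0.570590
  y ← 1.778111 + 0.43·(-0.570590) = 1.532757
y(1.29) ≈ 1.5328

1.5328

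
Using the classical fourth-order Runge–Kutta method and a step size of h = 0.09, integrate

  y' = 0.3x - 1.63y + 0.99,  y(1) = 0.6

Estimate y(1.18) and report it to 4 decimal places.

0.6531

RK4: k1 = f(x_n, y_n); k2 = f(x_n + h/2, y_n + (h/2)·k1); k3 = f(x_n + h/2, y_n + (h/2)·k2); k4 = f(x_n + h, y_n + h·k3); y_{n+1} = y_n + (h/6)·(k1 + 2k2 + 2k3 + k4).
x=1.000000, y=0.600000:
  k1 = f(1.000000, 0.600000) = 0.312000
  k2 = f(1.045000, 0.614040) = 0.302615
  k3 = f(1.045000, 0.613618) = 0.303303
  k4 = f(1.090000, 0.627297) = 0.294505
  y ← 0.600000 + (0.09/6)·(k1 + 2k2 + 2k3 + k4) = 0.627275
x=1.090000, y=0.627275:
  k1 = f(1.090000, 0.627275) = 0.294542
  k2 = f(1.135000, 0.640529) = 0.286437
  k3 = f(1.135000, 0.640165) = 0.287031
  k4 = f(1.180000, 0.653108) = 0.279434
  y ← 0.627275 + (0.09/6)·(k1 + 2k2 + 2k3 + k4) = 0.653089
y(1.18) ≈ 0.6531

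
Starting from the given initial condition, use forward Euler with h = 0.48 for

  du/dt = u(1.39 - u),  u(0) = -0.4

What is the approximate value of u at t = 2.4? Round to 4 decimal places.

-91.9076

Euler: u_{n+1} = u_n + h·f(t_n, u_n).
t=0.000000, u=-0.400000: f=-0.716000 → u ← -0.400000 + 0.48·(-0.716000) = -0.743680
t=0.480000, u=-0.743680: f=-1.586775 → u ← -0.743680 + 0.48·(-1.586775) = -1.505332
t=0.960000, u=-1.505332: f=-4.358436 → u ← -1.505332 + 0.48·(-4.358436) = -3.597381
t=1.440000, u=-3.597381: f=-17.941514 → u ← -3.597381 + 0.48·(-17.941514) = -12.209308
t=1.920000, u=-12.209308: f=-166.038138 → u ← -12.209308 + 0.48·(-166.038138) = -91.907614
u(2.4) ≈ -91.9076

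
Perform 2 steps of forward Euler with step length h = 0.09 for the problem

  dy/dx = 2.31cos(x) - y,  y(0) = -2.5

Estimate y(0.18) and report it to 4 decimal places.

-1.6740

Euler: y_{n+1} = y_n + h·f(x_n, y_n).
x=0.000000, y=-2.500000: f=4.810000 → y ← -2.500000 + 0.09·4.810000 = -2.067100
x=0.090000, y=-2.067100: f=4.367751 → y ← -2.067100 + 0.09·4.367751 = -1.674002
y(0.18) ≈ -1.6740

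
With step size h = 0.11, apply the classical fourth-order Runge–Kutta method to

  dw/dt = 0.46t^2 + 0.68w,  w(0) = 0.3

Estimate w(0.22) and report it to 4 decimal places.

0.3501

RK4: k1 = f(t_n, w_n); k2 = f(t_n + h/2, w_n + (h/2)·k1); k3 = f(t_n + h/2, w_n + (h/2)·k2); k4 = f(t_n + h, w_n + h·k3); w_{n+1} = w_n + (h/6)·(k1 + 2k2 + 2k3 + k4).
t=0.000000, w=0.300000:
  k1 = f(0.000000, 0.300000) = 0.204000
  k2 = f(0.055000, 0.311220) = 0.213021
  k3 = f(0.055000, 0.311716) = 0.213358
  k4 = f(0.110000, 0.323469) = 0.225525
  w ← 0.300000 + (0.11/6)·(k1 + 2k2 + 2k3 + k4) = 0.323509
t=0.110000, w=0.323509:
  k1 = f(0.110000, 0.323509) = 0.225552
  k2 = f(0.165000, 0.335914) = 0.240945
  k3 = f(0.165000, 0.336761) = 0.241521
  k4 = f(0.220000, 0.350076) = 0.260316
  w ← 0.323509 + (0.11/6)·(k1 + 2k2 + 2k3 + k4) = 0.350107
w(0.22) ≈ 0.3501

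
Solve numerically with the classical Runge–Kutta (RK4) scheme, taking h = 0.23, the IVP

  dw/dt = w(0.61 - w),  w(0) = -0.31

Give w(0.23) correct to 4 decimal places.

RK4: k1 = f(t_n, w_n); k2 = f(t_n + h/2, w_n + (h/2)·k1); k3 = f(t_n + h/2, w_n + (h/2)·k2); k4 = f(t_n + h, w_n + h·k3); w_{n+1} = w_n + (h/6)·(k1 + 2k2 + 2k3 + k4).
t=0.000000, w=-0.310000:
  k1 = f(0.000000, -0.310000) = -0.285200
  k2 = f(0.115000, -0.342798) = -0.326617
  k3 = f(0.115000, -0.347561) = -0.332811
  k4 = f(0.230000, -0.386546) = -0.385212
  w ← -0.310000 + (0.23/6)·(k1 + 2k2 + 2k3 + k4) = -0.386255
w(0.23) ≈ -0.3863

-0.3863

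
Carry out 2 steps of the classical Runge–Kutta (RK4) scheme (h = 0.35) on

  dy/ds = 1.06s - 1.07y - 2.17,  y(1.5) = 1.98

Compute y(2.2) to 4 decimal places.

0.8561

RK4: k1 = f(s_n, y_n); k2 = f(s_n + h/2, y_n + (h/2)·k1); k3 = f(s_n + h/2, y_n + (h/2)·k2); k4 = f(s_n + h, y_n + h·k3); y_{n+1} = y_n + (h/6)·(k1 + 2k2 + 2k3 + k4).
s=1.500000, y=1.980000:
  k1 = f(1.500000, 1.980000) = -2.698600
  k2 = f(1.675000, 1.507745) = -2.007787
  k3 = f(1.675000, 1.628637) = -2.137142
  k4 = f(1.850000, 1.232000) = -1.527240
  y ← 1.980000 + (0.35/6)·(k1 + 2k2 + 2k3 + k4) = 1.249918
s=1.850000, y=1.249918:
  k1 = f(1.850000, 1.249918) = -1.546412
  k2 = f(2.025000, 0.979296) = -1.071346
  k3 = f(2.025000, 1.062432) = -1.160302
  k4 = f(2.200000, 0.843812) = -0.740879
  y ← 1.249918 + (0.35/6)·(k1 + 2k2 + 2k3 + k4) = 0.856133
y(2.2) ≈ 0.8561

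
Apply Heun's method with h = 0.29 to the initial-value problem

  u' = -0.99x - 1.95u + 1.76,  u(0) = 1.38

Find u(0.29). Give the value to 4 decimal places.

1.1447

Heun: k1 = f(x_n, u_n); k2 = f(x_n + h, u_n + h·k1); u_{n+1} = u_n + (h/2)·(k1 + k2).
x=0.000000, u=1.380000:
  k1 = f(0.000000, 1.380000) = -0.931000
  k2 = f(0.290000, 1.110010) = -0.691620
  u ← 1.380000 + (0.29/2)·(-0.931000 + (-0.691620)) = 1.144720
u(0.29) ≈ 1.1447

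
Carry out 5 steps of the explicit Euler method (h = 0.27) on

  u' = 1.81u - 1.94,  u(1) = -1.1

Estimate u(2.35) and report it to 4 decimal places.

-14.8085

Euler: u_{n+1} = u_n + h·f(t_n, u_n).
t=1.000000, u=-1.100000: f=-3.931000 → u ← -1.100000 + 0.27·(-3.931000) = -2.161370
t=1.270000, u=-2.161370: f=-5.852080 → u ← -2.161370 + 0.27·(-5.852080) = -3.741432
t=1.540000, u=-3.741432: f=-8.711991 → u ← -3.741432 + 0.27·(-8.711991) = -6.093669
t=1.810000, u=-6.093669: f=-12.969541 → u ← -6.093669 + 0.27·(-12.969541) = -9.595445
t=2.080000, u=-9.595445: f=-19.307756 → u ← -9.595445 + 0.27·(-19.307756) = -14.808539
u(2.35) ≈ -14.8085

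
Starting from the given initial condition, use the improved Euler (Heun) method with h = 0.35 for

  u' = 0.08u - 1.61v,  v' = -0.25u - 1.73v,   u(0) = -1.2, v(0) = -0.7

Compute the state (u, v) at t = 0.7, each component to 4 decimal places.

-0.8962, -0.1479

Heun on (u,v): k1 = f(t_n, state_n); k2 = f(t_n + h, state_n + h·k1); state_{n+1} = state_n + (h/2)·(k1 + k2).
0.000000: (-1.200000, -0.700000)
  k1 = (1.031000, 1.511000)
  predictor → (-0.839150, -0.171150)
  k2 = (0.208420, 0.505877)
  → (-0.983102, -0.347047)
0.350000: (-0.983102, -0.347047)
  k1 = (0.480097, 0.846166)
  predictor → (-0.815068, -0.050888)
  k2 = (0.016725, 0.291804)
  → (-0.896158, -0.147902)
(u(0.7), v(0.7)) ≈ (-0.8962, -0.1479)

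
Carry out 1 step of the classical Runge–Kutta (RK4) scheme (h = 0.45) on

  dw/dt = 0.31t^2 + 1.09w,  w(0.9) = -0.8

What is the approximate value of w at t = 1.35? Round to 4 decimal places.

-1.0829

RK4: k1 = f(t_n, w_n); k2 = f(t_n + h/2, w_n + (h/2)·k1); k3 = f(t_n + h/2, w_n + (h/2)·k2); k4 = f(t_n + h, w_n + h·k3); w_{n+1} = w_n + (h/6)·(k1 + 2k2 + 2k3 + k4).
t=0.900000, w=-0.800000:
  k1 = f(0.900000, -0.800000) = -0.620900
  k2 = f(1.125000, -0.939703) = -0.631932
  k3 = f(1.125000, -0.942185) = -0.634638
  k4 = f(1.350000, -1.085587) = -0.618315
  w ← -0.800000 + (0.45/6)·(k1 + 2k2 + 2k3 + k4) = -1.082927
w(1.35) ≈ -1.0829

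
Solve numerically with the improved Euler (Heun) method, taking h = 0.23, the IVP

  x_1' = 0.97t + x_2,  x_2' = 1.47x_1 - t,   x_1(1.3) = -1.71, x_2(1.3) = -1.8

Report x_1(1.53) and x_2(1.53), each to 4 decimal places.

-1.9092, -2.7246

Heun on (x_1,x_2): k1 = f(t_n, state_n); k2 = f(t_n + h, state_n + h·k1); state_{n+1} = state_n + (h/2)·(k1 + k2).
1.300000: (-1.710000, -1.800000)
  k1 = (-0.539000, -3.813700)
  predictor → (-1.833970, -2.677151)
  k2 = (-1.193051, -4.225936)
  → (-1.909186, -2.724558)
(x_1(1.53), x_2(1.53)) ≈ (-1.9092, -2.7246)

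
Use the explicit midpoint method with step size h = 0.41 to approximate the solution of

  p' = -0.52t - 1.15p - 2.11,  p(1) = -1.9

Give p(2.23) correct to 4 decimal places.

Midpoint: k1 = f(t_n, p_n); k2 = f(t_n + h/2, p_n + (h/2)·k1); p_{n+1} = p_n + h·k2.
t=1.000000, p=-1.900000:
  k1 = f(1.000000, -1.900000) = -0.445000
  k2 = f(1.205000, -1.991225) = -0.446691
  p ← -1.900000 + 0.41·(-0.446691) = -2.083143
t=1.410000, p=-2.083143:
  k1 = f(1.410000, -2.083143) = -0.447585
  k2 = f(1.615000, -2.174898) = -0.448667
  p ← -2.083143 + 0.41·(-0.448667) = -2.267097
t=1.820000, p=-2.267097:
  k1 = f(1.820000, -2.267097) = -0.449239
  k2 = f(2.025000, -2.359191) = -0.449931
  p ← -2.267097 + 0.41·(-0.449931) = -2.451568
p(2.23) ≈ -2.4516

-2.4516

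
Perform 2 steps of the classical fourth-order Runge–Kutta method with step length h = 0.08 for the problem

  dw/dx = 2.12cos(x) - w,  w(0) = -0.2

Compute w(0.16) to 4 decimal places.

RK4: k1 = f(x_n, w_n); k2 = f(x_n + h/2, w_n + (h/2)·k1); k3 = f(x_n + h/2, w_n + (h/2)·k2); k4 = f(x_n + h, w_n + h·k3); w_{n+1} = w_n + (h/6)·(k1 + 2k2 + 2k3 + k4).
x=0.000000, w=-0.200000:
  k1 = f(0.000000, -0.200000) = 2.320000
  k2 = f(0.040000, -0.107200) = 2.225504
  k3 = f(0.040000, -0.110980) = 2.229284
  k4 = f(0.080000, -0.021657) = 2.134877
  w ← -0.200000 + (0.08/6)·(k1 + 2k2 + 2k3 + k4) = -0.021807
x=0.080000, w=-0.021807:
  k1 = f(0.080000, -0.021807) = 2.135027
  k2 = f(0.120000, 0.063594) = 2.041161
  k3 = f(0.120000, 0.059839) = 2.044915
  k4 = f(0.160000, 0.141786) = 1.951136
  w ← -0.021807 + (0.08/6)·(k1 + 2k2 + 2k3 + k4) = 0.141637
w(0.16) ≈ 0.1416

0.1416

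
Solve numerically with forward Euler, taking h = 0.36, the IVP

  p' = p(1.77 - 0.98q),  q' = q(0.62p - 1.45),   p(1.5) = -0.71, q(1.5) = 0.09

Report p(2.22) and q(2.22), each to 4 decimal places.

Euler on (p,q): p_{n+1} = p_n + h·p', q_{n+1} = q_n + h·q'.
1.500000: (-0.710000, 0.090000); f=(-1.194078, -0.170118) → (-1.139868, 0.028758)
1.860000: (-1.139868, 0.028758); f=(-1.985442, -0.062022) → (-1.854627, 0.006430)
(p(2.22), q(2.22)) ≈ (-1.8546, 0.0064)

-1.8546, 0.0064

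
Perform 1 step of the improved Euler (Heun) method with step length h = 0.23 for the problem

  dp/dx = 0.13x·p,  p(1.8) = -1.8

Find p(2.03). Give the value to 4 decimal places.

-1.9060

Heun: k1 = f(x_n, p_n); k2 = f(x_n + h, p_n + h·k1); p_{n+1} = p_n + (h/2)·(k1 + k2).
x=1.800000, p=-1.800000:
  k1 = f(1.800000, -1.800000) = -0.421200
  k2 = f(2.030000, -1.896876) = -0.500586
  p ← -1.800000 + (0.23/2)·(-0.421200 + (-0.500586)) = -1.906005
p(2.03) ≈ -1.9060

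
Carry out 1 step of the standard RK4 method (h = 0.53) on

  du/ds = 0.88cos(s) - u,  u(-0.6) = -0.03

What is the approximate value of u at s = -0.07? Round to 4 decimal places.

RK4: k1 = f(s_n, u_n); k2 = f(s_n + h/2, u_n + (h/2)·k1); k3 = f(s_n + h/2, u_n + (h/2)·k2); k4 = f(s_n + h, u_n + h·k3); u_{n+1} = u_n + (h/6)·(k1 + 2k2 + 2k3 + k4).
s=-0.600000, u=-0.030000:
  k1 = f(-0.600000, -0.030000) = 0.756295
  k2 = f(-0.335000, 0.170418) = 0.660663
  k3 = f(-0.335000, 0.145076) = 0.686005
  k4 = f(-0.070000, 0.333583) = 0.544262
  u ← -0.030000 + (0.53/6)·(k1 + 2k2 + 2k3 + k4) = 0.322794
u(-0.07) ≈ 0.3228

0.3228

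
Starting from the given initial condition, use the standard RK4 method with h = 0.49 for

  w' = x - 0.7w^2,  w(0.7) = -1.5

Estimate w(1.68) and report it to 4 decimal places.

RK4: k1 = f(x_n, w_n); k2 = f(x_n + h/2, w_n + (h/2)·k1); k3 = f(x_n + h/2, w_n + (h/2)·k2); k4 = f(x_n + h, w_n + h·k3); w_{n+1} = w_n + (h/6)·(k1 + 2k2 + 2k3 + k4).
x=0.700000, w=-1.500000:
  k1 = f(0.700000, -1.500000) = -0.875000
  k2 = f(0.945000, -1.714375) = -1.112357
  k3 = f(0.945000, -1.772528) = -1.254298
  k4 = f(1.190000, -2.114606) = -1.940090
  w ← -1.500000 + (0.49/6)·(k1 + 2k2 + 2k3 + k4) = -2.116453
x=1.190000, w=-2.116453:
  k1 = f(1.190000, -2.116453) = -1.945560
  k2 = f(1.435000, -2.593115) = -3.271972
  k3 = f(1.435000, -2.918086) = -4.525657
  k4 = f(1.680000, -4.334025) = -11.468638
  w ← -2.116453 + (0.49/6)·(k1 + 2k2 + 2k3 + k4) = -4.485558
w(1.68) ≈ -4.4856

-4.4856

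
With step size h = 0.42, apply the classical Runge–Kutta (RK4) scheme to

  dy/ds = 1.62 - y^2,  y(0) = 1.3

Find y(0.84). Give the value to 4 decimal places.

RK4: k1 = f(s_n, y_n); k2 = f(s_n + h/2, y_n + (h/2)·k1); k3 = f(s_n + h/2, y_n + (h/2)·k2); k4 = f(s_n + h, y_n + h·k3); y_{n+1} = y_n + (h/6)·(k1 + 2k2 + 2k3 + k4).
s=0.000000, y=1.300000:
  k1 = f(0.000000, 1.300000) = -0.070000
  k2 = f(0.210000, 1.285300) = -0.031996
  k3 = f(0.210000, 1.293281) = -0.052575
  k4 = f(0.420000, 1.277918) = -0.013075
  y ← 1.300000 + (0.42/6)·(k1 + 2k2 + 2k3 + k4) = 1.282345
s=0.420000, y=1.282345:
  k1 = f(0.420000, 1.282345) = -0.024408
  k2 = f(0.630000, 1.277219) = -0.011288
  k3 = f(0.630000, 1.279974) = -0.018334
  k4 = f(0.840000, 1.274645) = -0.004719
  y ← 1.282345 + (0.42/6)·(k1 + 2k2 + 2k3 + k4) = 1.276159
y(0.84) ≈ 1.2762

1.2762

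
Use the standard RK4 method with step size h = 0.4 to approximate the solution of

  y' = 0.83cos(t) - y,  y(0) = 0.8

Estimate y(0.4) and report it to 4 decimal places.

RK4: k1 = f(t_n, y_n); k2 = f(t_n + h/2, y_n + (h/2)·k1); k3 = f(t_n + h/2, y_n + (h/2)·k2); k4 = f(t_n + h, y_n + h·k3); y_{n+1} = y_n + (h/6)·(k1 + 2k2 + 2k3 + k4).
t=0.000000, y=0.800000:
  k1 = f(0.000000, 0.800000) = 0.030000
  k2 = f(0.200000, 0.806000) = 0.007455
  k3 = f(0.200000, 0.801491) = 0.011964
  k4 = f(0.400000, 0.804786) = -0.040305
  y ← 0.800000 + (0.4/6)·(k1 + 2k2 + 2k3 + k4) = 0.801902
y(0.4) ≈ 0.8019

0.8019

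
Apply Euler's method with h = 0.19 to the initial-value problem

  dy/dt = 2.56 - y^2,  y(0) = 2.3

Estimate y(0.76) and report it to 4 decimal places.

1.6095

Euler: y_{n+1} = y_n + h·f(t_n, y_n).
t=0.000000, y=2.300000: f=-2.730000 → y ← 2.300000 + 0.19·(-2.730000) = 1.781300
t=0.190000, y=1.781300: f=-0.613030 → y ← 1.781300 + 0.19·(-0.613030) = 1.664824
t=0.380000, y=1.664824: f=-0.211640 → y ← 1.664824 + 0.19·(-0.211640) = 1.624613
t=0.570000, y=1.624613: f=-0.079367 → y ← 1.624613 + 0.19·(-0.079367) = 1.609533
y(0.76) ≈ 1.6095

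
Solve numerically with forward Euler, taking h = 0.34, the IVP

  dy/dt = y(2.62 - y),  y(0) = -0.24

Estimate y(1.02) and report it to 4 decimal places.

-2.1572

Euler: y_{n+1} = y_n + h·f(t_n, y_n).
t=0.000000, y=-0.240000: f=-0.686400 → y ← -0.240000 + 0.34·(-0.686400) = -0.473376
t=0.340000, y=-0.473376: f=-1.464330 → y ← -0.473376 + 0.34·(-1.464330) = -0.971248
t=0.680000, y=-0.971248: f=-3.487993 → y ← -0.971248 + 0.34·(-3.487993) = -2.157166
y(1.02) ≈ -2.1572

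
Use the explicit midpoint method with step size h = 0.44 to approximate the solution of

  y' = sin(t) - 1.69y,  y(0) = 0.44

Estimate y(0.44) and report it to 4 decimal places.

Midpoint: k1 = f(t_n, y_n); k2 = f(t_n + h/2, y_n + (h/2)·k1); y_{n+1} = y_n + h·k2.
t=0.000000, y=0.440000:
  k1 = f(0.000000, 0.440000) = -0.743600
  k2 = f(0.220000, 0.276408) = -0.248900
  y ← 0.440000 + 0.44·(-0.248900) = 0.330484
y(0.44) ≈ 0.3305

0.3305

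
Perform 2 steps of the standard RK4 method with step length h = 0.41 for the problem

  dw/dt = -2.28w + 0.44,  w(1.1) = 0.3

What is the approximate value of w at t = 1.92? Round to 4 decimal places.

RK4: k1 = f(t_n, w_n); k2 = f(t_n + h/2, w_n + (h/2)·k1); k3 = f(t_n + h/2, w_n + (h/2)·k2); k4 = f(t_n + h, w_n + h·k3); w_{n+1} = w_n + (h/6)·(k1 + 2k2 + 2k3 + k4).
t=1.100000, w=0.300000:
  k1 = f(1.100000, 0.300000) = -0.244000
  k2 = f(1.305000, 0.249980) = -0.129954
  k3 = f(1.305000, 0.273359) = -0.183259
  k4 = f(1.510000, 0.224864) = -0.072689
  w ← 0.300000 + (0.41/6)·(k1 + 2k2 + 2k3 + k4) = 0.235554
t=1.510000, w=0.235554:
  k1 = f(1.510000, 0.235554) = -0.097062
  k2 = f(1.715000, 0.215656) = -0.051695
  k3 = f(1.715000, 0.224956) = -0.072900
  k4 = f(1.920000, 0.205665) = -0.028916
  w ← 0.235554 + (0.41/6)·(k1 + 2k2 + 2k3 + k4) = 0.209917
w(1.92) ≈ 0.2099

0.2099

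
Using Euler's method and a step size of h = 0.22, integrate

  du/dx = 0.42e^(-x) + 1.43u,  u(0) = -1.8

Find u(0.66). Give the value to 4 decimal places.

Euler: u_{n+1} = u_n + h·f(x_n, u_n).
x=0.000000, u=-1.800000: f=-2.154000 → u ← -1.800000 + 0.22·(-2.154000) = -2.273880
x=0.220000, u=-2.273880: f=-2.914591 → u ← -2.273880 + 0.22·(-2.914591) = -2.915090
x=0.440000, u=-2.915090: f=-3.898083 → u ← -2.915090 + 0.22·(-3.898083) = -3.772668
u(0.66) ≈ -3.7727

-3.7727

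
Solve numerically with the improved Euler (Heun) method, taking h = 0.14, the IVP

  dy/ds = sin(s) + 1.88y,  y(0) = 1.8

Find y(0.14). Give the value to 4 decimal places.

2.3459

Heun: k1 = f(s_n, y_n); k2 = f(s_n + h, y_n + h·k1); y_{n+1} = y_n + (h/2)·(k1 + k2).
s=0.000000, y=1.800000:
  k1 = f(0.000000, 1.800000) = 3.384000
  k2 = f(0.140000, 2.273760) = 4.414212
  y ← 1.800000 + (0.14/2)·(3.384000 + 4.414212) = 2.345875
y(0.14) ≈ 2.3459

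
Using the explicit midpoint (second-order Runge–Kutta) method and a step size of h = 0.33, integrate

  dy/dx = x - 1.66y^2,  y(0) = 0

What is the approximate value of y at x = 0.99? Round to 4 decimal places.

0.4317

Midpoint: k1 = f(x_n, y_n); k2 = f(x_n + h/2, y_n + (h/2)·k1); y_{n+1} = y_n + h·k2.
x=0.000000, y=0.000000:
  k1 = f(0.000000, 0.000000) = 0.000000
  k2 = f(0.165000, 0.000000) = 0.165000
  y ← 0.000000 + 0.33·0.165000 = 0.054450
x=0.330000, y=0.054450:
  k1 = f(0.330000, 0.054450) = 0.325078
  k2 = f(0.495000, 0.108088) = 0.475606
  y ← 0.054450 + 0.33·0.475606 = 0.211400
x=0.660000, y=0.211400:
  k1 = f(0.660000, 0.211400) = 0.585815
  k2 = f(0.825000, 0.308059) = 0.667465
  y ← 0.211400 + 0.33·0.667465 = 0.431663
y(0.99) ≈ 0.4317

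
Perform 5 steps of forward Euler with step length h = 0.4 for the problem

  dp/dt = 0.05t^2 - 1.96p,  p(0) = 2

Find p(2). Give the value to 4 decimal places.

Euler: p_{n+1} = p_n + h·f(t_n, p_n).
t=0.000000, p=2.000000: f=-3.920000 → p ← 2.000000 + 0.4·(-3.920000) = 0.432000
t=0.400000, p=0.432000: f=-0.838720 → p ← 0.432000 + 0.4·(-0.838720) = 0.096512
t=0.800000, p=0.096512: f=-0.157164 → p ← 0.096512 + 0.4·(-0.157164) = 0.033647
t=1.200000, p=0.033647: f=0.006053 → p ← 0.033647 + 0.4·0.006053 = 0.036068
t=1.600000, p=0.036068: f=0.057307 → p ← 0.036068 + 0.4·0.057307 = 0.058991
p(2) ≈ 0.0590

0.0590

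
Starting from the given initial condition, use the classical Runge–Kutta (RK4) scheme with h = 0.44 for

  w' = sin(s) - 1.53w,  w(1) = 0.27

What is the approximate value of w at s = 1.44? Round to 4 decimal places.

RK4: k1 = f(s_n, w_n); k2 = f(s_n + h/2, w_n + (h/2)·k1); k3 = f(s_n + h/2, w_n + (h/2)·k2); k4 = f(s_n + h, w_n + h·k3); w_{n+1} = w_n + (h/6)·(k1 + 2k2 + 2k3 + k4).
s=1.000000, w=0.270000:
  k1 = f(1.000000, 0.270000) = 0.428371
  k2 = f(1.220000, 0.364242) = 0.381810
  k3 = f(1.220000, 0.353998) = 0.397482
  k4 = f(1.440000, 0.444892) = 0.310773
  w ← 0.270000 + (0.44/6)·(k1 + 2k2 + 2k3 + k4) = 0.438500
w(1.44) ≈ 0.4385

0.4385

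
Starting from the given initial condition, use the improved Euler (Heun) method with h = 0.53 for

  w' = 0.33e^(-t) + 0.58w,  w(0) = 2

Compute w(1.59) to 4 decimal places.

5.4657

Heun: k1 = f(t_n, w_n); k2 = f(t_n + h, w_n + h·k1); w_{n+1} = w_n + (h/2)·(k1 + k2).
t=0.000000, w=2.000000:
  k1 = f(0.000000, 2.000000) = 1.490000
  k2 = f(0.530000, 2.789700) = 1.812266
  w ← 2.000000 + (0.53/2)·(1.490000 + 1.812266) = 2.875100
t=0.530000, w=2.875100:
  k1 = f(0.530000, 2.875100) = 1.861798
  k2 = f(1.060000, 3.861853) = 2.354205
  w ← 2.875100 + (0.53/2)·(1.861798 + 2.354205) = 3.992341
t=1.060000, w=3.992341:
  k1 = f(1.060000, 3.992341) = 2.429888
  k2 = f(1.590000, 5.280182) = 3.129801
  w ← 3.992341 + (0.53/2)·(2.429888 + 3.129801) = 5.465659
w(1.59) ≈ 5.4657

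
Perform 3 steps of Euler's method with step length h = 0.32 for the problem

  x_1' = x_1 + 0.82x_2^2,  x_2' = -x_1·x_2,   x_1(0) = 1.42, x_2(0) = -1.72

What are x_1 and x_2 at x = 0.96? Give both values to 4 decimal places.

4.9289, 0.0276

Euler on (x_1,x_2): x_1_{n+1} = x_1_n + h·x_1', x_2_{n+1} = x_2_n + h·x_2'.
0.000000: (1.420000, -1.720000); f=(3.845888, 2.442400) → (2.650684, -0.938432)
0.320000: (2.650684, -0.938432); f=(3.372821, 2.487487) → (3.729987, -0.142436)
0.640000: (3.729987, -0.142436); f=(3.746623, 0.531285) → (4.928906, 0.027575)
(x_1(0.96), x_2(0.96)) ≈ (4.9289, 0.0276)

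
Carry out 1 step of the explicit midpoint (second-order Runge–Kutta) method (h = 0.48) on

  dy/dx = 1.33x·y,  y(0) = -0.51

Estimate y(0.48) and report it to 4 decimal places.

-0.5881

Midpoint: k1 = f(x_n, y_n); k2 = f(x_n + h/2, y_n + (h/2)·k1); y_{n+1} = y_n + h·k2.
x=0.000000, y=-0.510000:
  k1 = f(0.000000, -0.510000) = 0.000000
  k2 = f(0.240000, -0.510000) = -0.162792
  y ← -0.510000 + 0.48·(-0.162792) = -0.588140
y(0.48) ≈ -0.5881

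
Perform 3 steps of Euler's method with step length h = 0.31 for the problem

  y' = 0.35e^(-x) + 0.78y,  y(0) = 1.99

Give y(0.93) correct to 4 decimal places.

4.1352

Euler: y_{n+1} = y_n + h·f(x_n, y_n).
x=0.000000, y=1.990000: f=1.902200 → y ← 1.990000 + 0.31·1.902200 = 2.579682
x=0.310000, y=2.579682: f=2.268858 → y ← 2.579682 + 0.31·2.268858 = 3.283028
x=0.620000, y=3.283028: f=2.749042 → y ← 3.283028 + 0.31·2.749042 = 4.135231
y(0.93) ≈ 4.1352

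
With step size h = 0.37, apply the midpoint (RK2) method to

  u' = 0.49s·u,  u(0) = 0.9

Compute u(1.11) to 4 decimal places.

1.2107

Midpoint: k1 = f(s_n, u_n); k2 = f(s_n + h/2, u_n + (h/2)·k1); u_{n+1} = u_n + h·k2.
s=0.000000, u=0.900000:
  k1 = f(0.000000, 0.900000) = 0.000000
  k2 = f(0.185000, 0.900000) = 0.081585
  u ← 0.900000 + 0.37·0.081585 = 0.930186
s=0.370000, u=0.930186:
  k1 = f(0.370000, 0.930186) = 0.168643
  k2 = f(0.555000, 0.961385) = 0.261449
  u ← 0.930186 + 0.37·0.261449 = 1.026922
s=0.740000, u=1.026922:
  k1 = f(0.740000, 1.026922) = 0.372362
  k2 = f(0.925000, 1.095809) = 0.496676
  u ← 1.026922 + 0.37·0.496676 = 1.210692
u(1.11) ≈ 1.2107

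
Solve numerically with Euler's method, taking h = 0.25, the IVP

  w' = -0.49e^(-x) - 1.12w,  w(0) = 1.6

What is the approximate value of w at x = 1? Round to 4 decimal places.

Euler: w_{n+1} = w_n + h·f(x_n, w_n).
x=0.000000, w=1.600000: f=-2.282000 → w ← 1.600000 + 0.25·(-2.282000) = 1.029500
x=0.250000, w=1.029500: f=-1.534652 → w ← 1.029500 + 0.25·(-1.534652) = 0.645837
x=0.500000, w=0.645837: f=-1.020537 → w ← 0.645837 + 0.25·(-1.020537) = 0.390703
x=0.750000, w=0.390703: f=-0.669046 → w ← 0.390703 + 0.25·(-0.669046) = 0.223441
w(1) ≈ 0.2234

0.2234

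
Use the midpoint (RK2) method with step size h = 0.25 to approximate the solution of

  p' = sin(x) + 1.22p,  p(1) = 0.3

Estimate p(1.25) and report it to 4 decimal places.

Midpoint: k1 = f(x_n, p_n); k2 = f(x_n + h/2, p_n + (h/2)·k1); p_{n+1} = p_n + h·k2.
x=1.000000, p=0.300000:
  k1 = f(1.000000, 0.300000) = 1.207471
  k2 = f(1.125000, 0.450934) = 1.452407
  p ← 0.300000 + 0.25·1.452407 = 0.663102
p(1.25) ≈ 0.6631

0.6631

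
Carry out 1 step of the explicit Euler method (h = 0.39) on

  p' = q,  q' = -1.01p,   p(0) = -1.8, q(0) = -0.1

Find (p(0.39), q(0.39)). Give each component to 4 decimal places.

-1.8390, 0.6090

Euler on (p,q): p_{n+1} = p_n + h·p', q_{n+1} = q_n + h·q'.
0.000000: (-1.800000, -0.100000); f=(-0.100000, 1.818000) → (-1.839000, 0.609020)
(p(0.39), q(0.39)) ≈ (-1.8390, 0.6090)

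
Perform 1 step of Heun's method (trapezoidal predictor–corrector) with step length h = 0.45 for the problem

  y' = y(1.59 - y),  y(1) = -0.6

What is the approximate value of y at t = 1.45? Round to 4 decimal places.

-1.6412

Heun: k1 = f(t_n, y_n); k2 = f(t_n + h, y_n + h·k1); y_{n+1} = y_n + (h/2)·(k1 + k2).
t=1.000000, y=-0.600000:
  k1 = f(1.000000, -0.600000) = -1.314000
  k2 = f(1.450000, -1.191300) = -3.313363
  y ← -0.600000 + (0.45/2)·(-1.314000 + (-3.313363)) = -1.641157
y(1.45) ≈ -1.6412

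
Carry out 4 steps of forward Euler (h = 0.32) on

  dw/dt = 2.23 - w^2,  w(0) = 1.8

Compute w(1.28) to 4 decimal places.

Euler: w_{n+1} = w_n + h·f(t_n, w_n).
t=0.000000, w=1.800000: f=-1.010000 → w ← 1.800000 + 0.32·(-1.010000) = 1.476800
t=0.320000, w=1.476800: f=0.049062 → w ← 1.476800 + 0.32·0.049062 = 1.492500
t=0.640000, w=1.492500: f=0.002444 → w ← 1.492500 + 0.32·0.002444 = 1.493282
t=0.960000, w=1.493282: f=0.000109 → w ← 1.493282 + 0.32·0.000109 = 1.493317
w(1.28) ≈ 1.4933

1.4933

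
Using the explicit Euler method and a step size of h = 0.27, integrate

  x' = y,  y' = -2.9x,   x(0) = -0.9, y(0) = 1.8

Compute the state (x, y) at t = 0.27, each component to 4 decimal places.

Euler on (x,y): x_{n+1} = x_n + h·x', y_{n+1} = y_n + h·y'.
0.000000: (-0.900000, 1.800000); f=(1.800000, 2.610000) → (-0.414000, 2.504700)
(x(0.27), y(0.27)) ≈ (-0.4140, 2.5047)

-0.4140, 2.5047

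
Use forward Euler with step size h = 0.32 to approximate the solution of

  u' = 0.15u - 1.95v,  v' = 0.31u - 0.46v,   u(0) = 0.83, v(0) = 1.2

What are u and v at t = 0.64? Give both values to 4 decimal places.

Euler on (u,v): u_{n+1} = u_n + h·u', v_{n+1} = v_n + h·v'.
0.000000: (0.830000, 1.200000); f=(-2.215500, -0.294700) → (0.121040, 1.105696)
0.320000: (0.121040, 1.105696); f=(-2.137951, -0.471098) → (-0.563104, 0.954945)
(u(0.64), v(0.64)) ≈ (-0.5631, 0.9549)

-0.5631, 0.9549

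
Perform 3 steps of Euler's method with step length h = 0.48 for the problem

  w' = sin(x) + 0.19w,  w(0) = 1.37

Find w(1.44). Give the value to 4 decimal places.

Euler: w_{n+1} = w_n + h·f(x_n, w_n).
x=0.000000, w=1.370000: f=0.260300 → w ← 1.370000 + 0.48·0.260300 = 1.494944
x=0.480000, w=1.494944: f=0.745819 → w ← 1.494944 + 0.48·0.745819 = 1.852937
x=0.960000, w=1.852937: f=1.171250 → w ← 1.852937 + 0.48·1.171250 = 2.415137
w(1.44) ≈ 2.4151

2.4151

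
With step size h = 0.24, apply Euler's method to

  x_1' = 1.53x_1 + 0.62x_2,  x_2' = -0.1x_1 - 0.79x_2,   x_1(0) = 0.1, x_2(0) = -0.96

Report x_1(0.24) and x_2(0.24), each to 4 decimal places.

Euler on (x_1,x_2): x_1_{n+1} = x_1_n + h·x_1', x_2_{n+1} = x_2_n + h·x_2'.
0.000000: (0.100000, -0.960000); f=(-0.442200, 0.748400) → (-0.006128, -0.780384)
(x_1(0.24), x_2(0.24)) ≈ (-0.0061, -0.7804)

-0.0061, -0.7804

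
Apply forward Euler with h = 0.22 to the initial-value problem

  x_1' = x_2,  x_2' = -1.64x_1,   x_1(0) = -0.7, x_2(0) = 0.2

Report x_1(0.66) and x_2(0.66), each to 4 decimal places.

-0.4048, 0.8900

Euler on (x_1,x_2): x_1_{n+1} = x_1_n + h·x_1', x_2_{n+1} = x_2_n + h·x_2'.
0.000000: (-0.700000, 0.200000); f=(0.200000, 1.148000) → (-0.656000, 0.452560)
0.220000: (-0.656000, 0.452560); f=(0.452560, 1.075840) → (-0.556437, 0.689245)
0.440000: (-0.556437, 0.689245); f=(0.689245, 0.912556) → (-0.404803, 0.890007)
(x_1(0.66), x_2(0.66)) ≈ (-0.4048, 0.8900)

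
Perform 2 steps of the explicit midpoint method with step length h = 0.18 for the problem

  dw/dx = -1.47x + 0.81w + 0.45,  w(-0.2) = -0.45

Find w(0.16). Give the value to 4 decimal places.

Midpoint: k1 = f(x_n, w_n); k2 = f(x_n + h/2, w_n + (h/2)·k1); w_{n+1} = w_n + h·k2.
x=-0.200000, w=-0.450000:
  k1 = f(-0.200000, -0.450000) = 0.379500
  k2 = f(-0.110000, -0.415845) = 0.274866
  w ← -0.450000 + 0.18·0.274866 = -0.400524
x=-0.020000, w=-0.400524:
  k1 = f(-0.020000, -0.400524) = 0.154975
  k2 = f(0.070000, -0.386576) = 0.033973
  w ← -0.400524 + 0.18·0.033973 = -0.394409
w(0.16) ≈ -0.3944

-0.3944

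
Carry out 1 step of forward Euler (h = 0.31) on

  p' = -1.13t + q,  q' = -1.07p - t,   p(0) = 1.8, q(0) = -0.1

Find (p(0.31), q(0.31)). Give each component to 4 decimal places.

1.7690, -0.6971

Euler on (p,q): p_{n+1} = p_n + h·p', q_{n+1} = q_n + h·q'.
0.000000: (1.800000, -0.100000); f=(-0.100000, -1.926000) → (1.769000, -0.697060)
(p(0.31), q(0.31)) ≈ (1.7690, -0.6971)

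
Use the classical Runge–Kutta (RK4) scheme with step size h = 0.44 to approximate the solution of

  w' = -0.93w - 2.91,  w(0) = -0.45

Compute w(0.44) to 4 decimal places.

RK4: k1 = f(t_n, w_n); k2 = f(t_n + h/2, w_n + (h/2)·k1); k3 = f(t_n + h/2, w_n + (h/2)·k2); k4 = f(t_n + h, w_n + h·k3); w_{n+1} = w_n + (h/6)·(k1 + 2k2 + 2k3 + k4).
t=0.000000, w=-0.450000:
  k1 = f(0.000000, -0.450000) = -2.491500
  k2 = f(0.220000, -0.998130) = -1.981739
  k3 = f(0.220000, -0.885983) = -2.086036
  k4 = f(0.440000, -1.367856) = -1.637894
  w ← -0.450000 + (0.44/6)·(k1 + 2k2 + 2k3 + k4) = -1.349429
w(0.44) ≈ -1.3494

-1.3494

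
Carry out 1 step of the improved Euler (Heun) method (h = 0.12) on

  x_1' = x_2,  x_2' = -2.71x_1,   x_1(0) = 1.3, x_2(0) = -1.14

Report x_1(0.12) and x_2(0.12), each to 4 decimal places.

1.1378, -1.5405

Heun on (x_1,x_2): k1 = f(s_n, state_n); k2 = f(s_n + h, state_n + h·k1); state_{n+1} = state_n + (h/2)·(k1 + k2).
0.000000: (1.300000, -1.140000)
  k1 = (-1.140000, -3.523000)
  predictor → (1.163200, -1.562760)
  k2 = (-1.562760, -3.152272)
  → (1.137834, -1.540516)
(x_1(0.12), x_2(0.12)) ≈ (1.1378, -1.5405)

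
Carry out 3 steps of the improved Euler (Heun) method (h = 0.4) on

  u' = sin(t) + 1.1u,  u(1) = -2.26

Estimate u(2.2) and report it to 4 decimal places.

-5.9873

Heun: k1 = f(t_n, u_n); k2 = f(t_n + h, u_n + h·k1); u_{n+1} = u_n + (h/2)·(k1 + k2).
t=1.000000, u=-2.260000:
  k1 = f(1.000000, -2.260000) = -1.644529
  k2 = f(1.400000, -2.917812) = -2.224143
  u ← -2.260000 + (0.4/2)·(-1.644529 + (-2.224143)) = -3.033734
t=1.400000, u=-3.033734:
  k1 = f(1.400000, -3.033734) = -2.351658
  k2 = f(1.800000, -3.974398) = -3.397990
  u ← -3.033734 + (0.4/2)·(-2.351658 + (-3.397990)) = -4.183664
t=1.800000, u=-4.183664:
  k1 = f(1.800000, -4.183664) = -3.628183
  k2 = f(2.200000, -5.634937) = -5.389934
  u ← -4.183664 + (0.4/2)·(-3.628183 + (-5.389934)) = -5.987287
u(2.2) ≈ -5.9873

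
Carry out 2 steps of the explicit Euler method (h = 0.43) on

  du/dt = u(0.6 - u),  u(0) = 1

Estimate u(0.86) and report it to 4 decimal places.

0.7468

Euler: u_{n+1} = u_n + h·f(t_n, u_n).
t=0.000000, u=1.000000: f=-0.400000 → u ← 1.000000 + 0.43·(-0.400000) = 0.828000
t=0.430000, u=0.828000: f=-0.188784 → u ← 0.828000 + 0.43·(-0.188784) = 0.746823
u(0.86) ≈ 0.7468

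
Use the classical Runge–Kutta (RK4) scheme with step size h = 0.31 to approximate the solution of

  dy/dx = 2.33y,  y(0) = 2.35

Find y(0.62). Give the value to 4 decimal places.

9.9464

RK4: k1 = f(x_n, y_n); k2 = f(x_n + h/2, y_n + (h/2)·k1); k3 = f(x_n + h/2, y_n + (h/2)·k2); k4 = f(x_n + h, y_n + h·k3); y_{n+1} = y_n + (h/6)·(k1 + 2k2 + 2k3 + k4).
x=0.000000, y=2.350000:
  k1 = f(0.000000, 2.350000) = 5.475500
  k2 = f(0.155000, 3.198703) = 7.452977
  k3 = f(0.155000, 3.505211) = 8.167143
  k4 = f(0.310000, 4.881814) = 11.374627
  y ← 2.350000 + (0.31/6)·(k1 + 2k2 + 2k3 + k4) = 4.834669
x=0.310000, y=4.834669:
  k1 = f(0.310000, 4.834669) = 11.264779
  k2 = f(0.465000, 6.580710) = 15.333053
  k3 = f(0.465000, 7.211292) = 16.802311
  k4 = f(0.620000, 10.043385) = 23.401088
  y ← 4.834669 + (0.31/6)·(k1 + 2k2 + 2k3 + k4) = 9.946393
y(0.62) ≈ 9.9464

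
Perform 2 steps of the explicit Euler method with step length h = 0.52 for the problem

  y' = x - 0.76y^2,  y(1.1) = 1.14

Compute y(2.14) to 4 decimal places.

Euler: y_{n+1} = y_n + h·f(x_n, y_n).
x=1.100000, y=1.140000: f=0.112304 → y ← 1.140000 + 0.52·0.112304 = 1.198398
x=1.620000, y=1.198398: f=0.528520 → y ← 1.198398 + 0.52·0.528520 = 1.473228
y(2.14) ≈ 1.4732

1.4732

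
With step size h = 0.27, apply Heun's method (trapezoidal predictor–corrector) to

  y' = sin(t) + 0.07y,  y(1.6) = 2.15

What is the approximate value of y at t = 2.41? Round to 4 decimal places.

3.0081

Heun: k1 = f(t_n, y_n); k2 = f(t_n + h, y_n + h·k1); y_{n+1} = y_n + (h/2)·(k1 + k2).
t=1.600000, y=2.150000:
  k1 = f(1.600000, 2.150000) = 1.150074
  k2 = f(1.870000, 2.460520) = 1.127808
  y ← 2.150000 + (0.27/2)·(1.150074 + 1.127808) = 2.457514
t=1.870000, y=2.457514:
  k1 = f(1.870000, 2.457514) = 1.127597
  k2 = f(2.140000, 2.761965) = 1.035668
  y ← 2.457514 + (0.27/2)·(1.127597 + 1.035668) = 2.749555
t=2.140000, y=2.749555:
  k1 = f(2.140000, 2.749555) = 1.034799
  k2 = f(2.410000, 3.028951) = 0.880082
  y ← 2.749555 + (0.27/2)·(1.034799 + 0.880082) = 3.008064
y(2.41) ≈ 3.0081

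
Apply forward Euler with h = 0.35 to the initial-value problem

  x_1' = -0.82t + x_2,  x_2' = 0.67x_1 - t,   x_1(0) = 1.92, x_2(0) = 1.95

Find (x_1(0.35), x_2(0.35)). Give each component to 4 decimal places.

2.6025, 2.4002

Euler on (x_1,x_2): x_1_{n+1} = x_1_n + h·x_1', x_2_{n+1} = x_2_n + h·x_2'.
0.000000: (1.920000, 1.950000); f=(1.950000, 1.286400) → (2.602500, 2.400240)
(x_1(0.35), x_2(0.35)) ≈ (2.6025, 2.4002)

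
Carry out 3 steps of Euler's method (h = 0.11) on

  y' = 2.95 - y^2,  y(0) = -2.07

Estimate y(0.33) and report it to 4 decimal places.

-2.7595

Euler: y_{n+1} = y_n + h·f(x_n, y_n).
x=0.000000, y=-2.070000: f=-1.334900 → y ← -2.070000 + 0.11·(-1.334900) = -2.216839
x=0.110000, y=-2.216839: f=-1.964375 → y ← -2.216839 + 0.11·(-1.964375) = -2.432920
x=0.220000, y=-2.432920: f=-2.969101 → y ← -2.432920 + 0.11·(-2.969101) = -2.759521
y(0.33) ≈ -2.7595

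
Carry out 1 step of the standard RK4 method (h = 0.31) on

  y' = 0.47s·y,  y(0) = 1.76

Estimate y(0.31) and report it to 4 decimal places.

1.8002

RK4: k1 = f(s_n, y_n); k2 = f(s_n + h/2, y_n + (h/2)·k1); k3 = f(s_n + h/2, y_n + (h/2)·k2); k4 = f(s_n + h, y_n + h·k3); y_{n+1} = y_n + (h/6)·(k1 + 2k2 + 2k3 + k4).
s=0.000000, y=1.760000:
  k1 = f(0.000000, 1.760000) = 0.000000
  k2 = f(0.155000, 1.760000) = 0.128216
  k3 = f(0.155000, 1.779873) = 0.129664
  k4 = f(0.310000, 1.800196) = 0.262289
  y ← 1.760000 + (0.31/6)·(k1 + 2k2 + 2k3 + k4) = 1.800199
y(0.31) ≈ 1.8002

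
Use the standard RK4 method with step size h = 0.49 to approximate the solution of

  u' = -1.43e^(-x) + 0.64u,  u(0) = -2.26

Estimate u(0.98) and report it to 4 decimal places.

-5.5369

RK4: k1 = f(x_n, u_n); k2 = f(x_n + h/2, u_n + (h/2)·k1); k3 = f(x_n + h/2, u_n + (h/2)·k2); k4 = f(x_n + h, u_n + h·k3); u_{n+1} = u_n + (h/6)·(k1 + 2k2 + 2k3 + k4).
x=0.000000, u=-2.260000:
  k1 = f(0.000000, -2.260000) = -2.876400
  k2 = f(0.245000, -2.964718) = -3.016687
  k3 = f(0.245000, -2.999088) = -3.038684
  k4 = f(0.490000, -3.748955) = -3.275387
  u ← -2.260000 + (0.49/6)·(k1 + 2k2 + 2k3 + k4) = -3.751440
x=0.490000, u=-3.751440:
  k1 = f(0.490000, -3.751440) = -3.276977
  k2 = f(0.735000, -4.554299) = -3.600444
  k3 = f(0.735000, -4.633549) = -3.651164
  k4 = f(0.980000, -5.540510) = -4.082621
  u ← -3.751440 + (0.49/6)·(k1 + 2k2 + 2k3 + k4) = -5.536903
u(0.98) ≈ -5.5369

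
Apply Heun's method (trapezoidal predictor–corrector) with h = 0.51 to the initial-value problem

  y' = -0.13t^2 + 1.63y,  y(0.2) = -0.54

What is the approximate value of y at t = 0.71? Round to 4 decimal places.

Heun: k1 = f(t_n, y_n); k2 = f(t_n + h, y_n + h·k1); y_{n+1} = y_n + (h/2)·(k1 + k2).
t=0.200000, y=-0.540000:
  k1 = f(0.200000, -0.540000) = -0.885400
  k2 = f(0.710000, -0.991554) = -1.681766
  y ← -0.540000 + (0.51/2)·(-0.885400 + (-1.681766)) = -1.194627
y(0.71) ≈ -1.1946

-1.1946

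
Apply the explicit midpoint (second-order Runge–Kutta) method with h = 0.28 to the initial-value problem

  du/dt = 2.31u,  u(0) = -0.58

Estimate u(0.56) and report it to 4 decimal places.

-1.9979

Midpoint: k1 = f(t_n, u_n); k2 = f(t_n + h/2, u_n + (h/2)·k1); u_{n+1} = u_n + h·k2.
t=0.000000, u=-0.580000:
  k1 = f(0.000000, -0.580000) = -1.339800
  k2 = f(0.140000, -0.767572) = -1.773091
  u ← -0.580000 + 0.28·(-1.773091) = -1.076466
t=0.280000, u=-1.076466:
  k1 = f(0.280000, -1.076466) = -2.486635
  k2 = f(0.420000, -1.424595) = -3.290813
  u ← -1.076466 + 0.28·(-3.290813) = -1.997893
u(0.56) ≈ -1.9979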